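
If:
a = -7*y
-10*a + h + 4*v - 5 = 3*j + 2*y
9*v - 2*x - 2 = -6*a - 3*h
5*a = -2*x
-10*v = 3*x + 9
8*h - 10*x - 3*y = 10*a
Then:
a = 1414/1675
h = -2727/1675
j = -26626/5025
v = -447/1675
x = -707/335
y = -202/1675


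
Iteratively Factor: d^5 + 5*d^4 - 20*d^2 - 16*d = (d + 1)*(d^4 + 4*d^3 - 4*d^2 - 16*d) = d*(d + 1)*(d^3 + 4*d^2 - 4*d - 16) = d*(d + 1)*(d + 2)*(d^2 + 2*d - 8) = d*(d + 1)*(d + 2)*(d + 4)*(d - 2)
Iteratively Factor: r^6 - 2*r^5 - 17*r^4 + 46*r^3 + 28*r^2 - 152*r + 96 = (r + 2)*(r^5 - 4*r^4 - 9*r^3 + 64*r^2 - 100*r + 48) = (r - 2)*(r + 2)*(r^4 - 2*r^3 - 13*r^2 + 38*r - 24) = (r - 2)*(r - 1)*(r + 2)*(r^3 - r^2 - 14*r + 24) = (r - 2)^2*(r - 1)*(r + 2)*(r^2 + r - 12) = (r - 2)^2*(r - 1)*(r + 2)*(r + 4)*(r - 3)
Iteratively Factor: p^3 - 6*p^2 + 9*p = (p - 3)*(p^2 - 3*p) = p*(p - 3)*(p - 3)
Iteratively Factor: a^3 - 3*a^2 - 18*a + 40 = (a + 4)*(a^2 - 7*a + 10) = (a - 2)*(a + 4)*(a - 5)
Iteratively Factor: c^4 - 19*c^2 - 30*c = (c + 3)*(c^3 - 3*c^2 - 10*c) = (c - 5)*(c + 3)*(c^2 + 2*c) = (c - 5)*(c + 2)*(c + 3)*(c)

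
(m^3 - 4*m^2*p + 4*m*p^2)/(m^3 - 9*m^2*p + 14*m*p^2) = (-m + 2*p)/(-m + 7*p)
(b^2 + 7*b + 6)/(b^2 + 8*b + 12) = (b + 1)/(b + 2)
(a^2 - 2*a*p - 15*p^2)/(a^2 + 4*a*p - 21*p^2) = (a^2 - 2*a*p - 15*p^2)/(a^2 + 4*a*p - 21*p^2)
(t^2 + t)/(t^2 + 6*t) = (t + 1)/(t + 6)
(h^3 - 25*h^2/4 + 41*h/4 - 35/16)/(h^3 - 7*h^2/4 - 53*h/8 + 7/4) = (h - 5/2)/(h + 2)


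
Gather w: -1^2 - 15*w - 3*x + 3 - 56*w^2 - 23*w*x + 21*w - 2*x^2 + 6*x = -56*w^2 + w*(6 - 23*x) - 2*x^2 + 3*x + 2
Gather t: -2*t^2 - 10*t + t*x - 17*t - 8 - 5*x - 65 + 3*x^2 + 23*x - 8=-2*t^2 + t*(x - 27) + 3*x^2 + 18*x - 81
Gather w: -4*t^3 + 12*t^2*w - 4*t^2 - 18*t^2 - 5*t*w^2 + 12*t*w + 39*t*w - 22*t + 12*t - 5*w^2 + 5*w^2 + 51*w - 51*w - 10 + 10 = -4*t^3 - 22*t^2 - 5*t*w^2 - 10*t + w*(12*t^2 + 51*t)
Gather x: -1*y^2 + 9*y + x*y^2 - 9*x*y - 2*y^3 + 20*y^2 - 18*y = x*(y^2 - 9*y) - 2*y^3 + 19*y^2 - 9*y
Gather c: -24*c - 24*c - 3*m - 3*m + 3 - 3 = -48*c - 6*m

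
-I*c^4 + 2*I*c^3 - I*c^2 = c^2*(c - 1)*(-I*c + I)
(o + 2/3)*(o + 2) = o^2 + 8*o/3 + 4/3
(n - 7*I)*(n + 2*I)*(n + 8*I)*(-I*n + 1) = -I*n^4 + 4*n^3 - 51*I*n^2 + 166*n + 112*I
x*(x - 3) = x^2 - 3*x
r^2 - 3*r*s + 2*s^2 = (r - 2*s)*(r - s)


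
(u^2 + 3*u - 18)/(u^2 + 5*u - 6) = (u - 3)/(u - 1)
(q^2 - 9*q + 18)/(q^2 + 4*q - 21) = (q - 6)/(q + 7)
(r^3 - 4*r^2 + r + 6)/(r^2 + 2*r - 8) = (r^2 - 2*r - 3)/(r + 4)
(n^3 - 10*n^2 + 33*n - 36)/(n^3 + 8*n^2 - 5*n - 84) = (n^2 - 7*n + 12)/(n^2 + 11*n + 28)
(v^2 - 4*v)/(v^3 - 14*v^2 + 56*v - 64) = v/(v^2 - 10*v + 16)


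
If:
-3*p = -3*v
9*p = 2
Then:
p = 2/9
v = 2/9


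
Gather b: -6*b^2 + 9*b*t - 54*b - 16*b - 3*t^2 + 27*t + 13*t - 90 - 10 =-6*b^2 + b*(9*t - 70) - 3*t^2 + 40*t - 100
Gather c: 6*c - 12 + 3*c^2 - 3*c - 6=3*c^2 + 3*c - 18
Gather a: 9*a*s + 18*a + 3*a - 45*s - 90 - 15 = a*(9*s + 21) - 45*s - 105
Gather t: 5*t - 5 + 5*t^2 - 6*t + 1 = 5*t^2 - t - 4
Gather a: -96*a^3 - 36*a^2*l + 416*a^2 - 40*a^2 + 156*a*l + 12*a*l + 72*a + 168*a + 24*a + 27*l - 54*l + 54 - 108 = -96*a^3 + a^2*(376 - 36*l) + a*(168*l + 264) - 27*l - 54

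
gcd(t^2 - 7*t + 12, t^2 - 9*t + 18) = t - 3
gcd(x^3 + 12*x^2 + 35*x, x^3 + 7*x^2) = x^2 + 7*x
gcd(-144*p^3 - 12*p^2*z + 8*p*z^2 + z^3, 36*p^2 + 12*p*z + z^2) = 36*p^2 + 12*p*z + z^2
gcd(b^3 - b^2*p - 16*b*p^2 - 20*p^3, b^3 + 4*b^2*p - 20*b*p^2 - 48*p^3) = b + 2*p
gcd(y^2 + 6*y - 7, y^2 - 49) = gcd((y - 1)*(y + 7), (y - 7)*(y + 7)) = y + 7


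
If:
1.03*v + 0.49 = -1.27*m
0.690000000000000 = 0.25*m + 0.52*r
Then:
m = -0.811023622047244*v - 0.385826771653543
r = 0.389915202907329*v + 1.51241671714113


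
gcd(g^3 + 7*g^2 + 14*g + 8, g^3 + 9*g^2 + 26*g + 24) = g^2 + 6*g + 8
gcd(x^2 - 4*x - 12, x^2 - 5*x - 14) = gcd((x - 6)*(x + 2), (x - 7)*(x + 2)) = x + 2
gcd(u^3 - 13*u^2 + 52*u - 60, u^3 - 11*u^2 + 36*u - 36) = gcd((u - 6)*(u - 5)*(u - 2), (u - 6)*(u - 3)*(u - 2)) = u^2 - 8*u + 12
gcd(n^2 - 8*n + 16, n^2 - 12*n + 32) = n - 4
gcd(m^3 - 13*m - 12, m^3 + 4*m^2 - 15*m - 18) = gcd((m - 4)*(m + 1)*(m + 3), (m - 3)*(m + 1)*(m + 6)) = m + 1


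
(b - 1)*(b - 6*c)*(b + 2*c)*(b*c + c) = b^4*c - 4*b^3*c^2 - 12*b^2*c^3 - b^2*c + 4*b*c^2 + 12*c^3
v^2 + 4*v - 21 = (v - 3)*(v + 7)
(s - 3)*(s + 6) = s^2 + 3*s - 18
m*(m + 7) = m^2 + 7*m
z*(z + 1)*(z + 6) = z^3 + 7*z^2 + 6*z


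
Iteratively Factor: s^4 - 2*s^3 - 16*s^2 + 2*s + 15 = (s + 1)*(s^3 - 3*s^2 - 13*s + 15) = (s - 1)*(s + 1)*(s^2 - 2*s - 15) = (s - 5)*(s - 1)*(s + 1)*(s + 3)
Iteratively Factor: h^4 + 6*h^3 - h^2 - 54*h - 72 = (h + 2)*(h^3 + 4*h^2 - 9*h - 36) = (h - 3)*(h + 2)*(h^2 + 7*h + 12) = (h - 3)*(h + 2)*(h + 3)*(h + 4)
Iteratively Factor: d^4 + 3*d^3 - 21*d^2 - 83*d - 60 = (d + 3)*(d^3 - 21*d - 20) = (d + 3)*(d + 4)*(d^2 - 4*d - 5) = (d + 1)*(d + 3)*(d + 4)*(d - 5)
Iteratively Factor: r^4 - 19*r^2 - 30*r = (r + 3)*(r^3 - 3*r^2 - 10*r) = (r + 2)*(r + 3)*(r^2 - 5*r) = (r - 5)*(r + 2)*(r + 3)*(r)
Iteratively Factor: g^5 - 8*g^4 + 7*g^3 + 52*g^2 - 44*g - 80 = (g - 2)*(g^4 - 6*g^3 - 5*g^2 + 42*g + 40) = (g - 2)*(g + 1)*(g^3 - 7*g^2 + 2*g + 40) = (g - 2)*(g + 1)*(g + 2)*(g^2 - 9*g + 20) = (g - 4)*(g - 2)*(g + 1)*(g + 2)*(g - 5)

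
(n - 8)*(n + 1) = n^2 - 7*n - 8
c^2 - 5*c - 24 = (c - 8)*(c + 3)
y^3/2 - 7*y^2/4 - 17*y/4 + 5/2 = (y/2 + 1)*(y - 5)*(y - 1/2)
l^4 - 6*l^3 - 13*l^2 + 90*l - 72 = (l - 6)*(l - 3)*(l - 1)*(l + 4)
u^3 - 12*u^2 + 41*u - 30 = (u - 6)*(u - 5)*(u - 1)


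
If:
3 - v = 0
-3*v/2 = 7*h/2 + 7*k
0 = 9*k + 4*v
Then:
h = 29/21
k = -4/3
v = 3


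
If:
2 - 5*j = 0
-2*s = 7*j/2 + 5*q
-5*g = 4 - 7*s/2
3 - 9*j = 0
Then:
No Solution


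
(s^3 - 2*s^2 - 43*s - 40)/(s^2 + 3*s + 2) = (s^2 - 3*s - 40)/(s + 2)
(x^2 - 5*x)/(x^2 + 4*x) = (x - 5)/(x + 4)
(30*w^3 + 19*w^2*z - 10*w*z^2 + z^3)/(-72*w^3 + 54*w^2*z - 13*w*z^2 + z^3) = (-5*w^2 - 4*w*z + z^2)/(12*w^2 - 7*w*z + z^2)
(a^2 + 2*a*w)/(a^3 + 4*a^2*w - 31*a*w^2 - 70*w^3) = a/(a^2 + 2*a*w - 35*w^2)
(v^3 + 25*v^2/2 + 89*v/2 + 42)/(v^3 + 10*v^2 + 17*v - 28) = (v + 3/2)/(v - 1)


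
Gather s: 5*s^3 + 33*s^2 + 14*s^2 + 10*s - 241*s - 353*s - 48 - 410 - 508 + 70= 5*s^3 + 47*s^2 - 584*s - 896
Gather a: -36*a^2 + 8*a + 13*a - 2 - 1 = -36*a^2 + 21*a - 3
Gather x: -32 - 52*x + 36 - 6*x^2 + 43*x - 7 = -6*x^2 - 9*x - 3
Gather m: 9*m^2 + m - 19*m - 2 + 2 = 9*m^2 - 18*m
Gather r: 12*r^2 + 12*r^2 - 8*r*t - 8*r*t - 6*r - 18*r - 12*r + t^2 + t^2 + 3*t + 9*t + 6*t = 24*r^2 + r*(-16*t - 36) + 2*t^2 + 18*t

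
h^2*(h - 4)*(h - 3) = h^4 - 7*h^3 + 12*h^2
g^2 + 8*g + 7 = (g + 1)*(g + 7)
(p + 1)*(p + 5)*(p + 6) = p^3 + 12*p^2 + 41*p + 30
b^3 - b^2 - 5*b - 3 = (b - 3)*(b + 1)^2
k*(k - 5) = k^2 - 5*k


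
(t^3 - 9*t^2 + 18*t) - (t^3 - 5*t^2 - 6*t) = -4*t^2 + 24*t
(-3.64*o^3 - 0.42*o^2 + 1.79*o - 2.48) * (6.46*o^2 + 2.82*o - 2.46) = -23.5144*o^5 - 12.978*o^4 + 19.3334*o^3 - 9.9398*o^2 - 11.397*o + 6.1008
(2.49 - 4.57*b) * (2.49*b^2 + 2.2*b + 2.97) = -11.3793*b^3 - 3.8539*b^2 - 8.0949*b + 7.3953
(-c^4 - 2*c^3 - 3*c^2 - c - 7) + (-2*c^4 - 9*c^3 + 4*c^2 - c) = -3*c^4 - 11*c^3 + c^2 - 2*c - 7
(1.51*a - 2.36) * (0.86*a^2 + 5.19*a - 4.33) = 1.2986*a^3 + 5.8073*a^2 - 18.7867*a + 10.2188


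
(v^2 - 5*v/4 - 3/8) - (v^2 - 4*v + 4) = 11*v/4 - 35/8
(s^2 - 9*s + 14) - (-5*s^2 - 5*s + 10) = 6*s^2 - 4*s + 4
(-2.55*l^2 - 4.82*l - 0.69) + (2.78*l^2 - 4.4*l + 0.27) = 0.23*l^2 - 9.22*l - 0.42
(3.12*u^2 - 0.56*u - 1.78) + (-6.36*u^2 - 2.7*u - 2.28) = -3.24*u^2 - 3.26*u - 4.06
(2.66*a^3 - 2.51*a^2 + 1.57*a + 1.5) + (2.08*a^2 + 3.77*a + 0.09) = 2.66*a^3 - 0.43*a^2 + 5.34*a + 1.59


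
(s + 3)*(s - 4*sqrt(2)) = s^2 - 4*sqrt(2)*s + 3*s - 12*sqrt(2)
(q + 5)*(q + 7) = q^2 + 12*q + 35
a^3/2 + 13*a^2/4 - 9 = (a/2 + 1)*(a - 3/2)*(a + 6)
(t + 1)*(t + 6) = t^2 + 7*t + 6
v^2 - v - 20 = (v - 5)*(v + 4)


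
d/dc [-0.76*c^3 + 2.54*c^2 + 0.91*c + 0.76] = -2.28*c^2 + 5.08*c + 0.91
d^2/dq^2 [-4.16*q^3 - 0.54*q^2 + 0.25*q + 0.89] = -24.96*q - 1.08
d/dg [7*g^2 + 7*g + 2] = 14*g + 7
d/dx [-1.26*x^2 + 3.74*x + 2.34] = 3.74 - 2.52*x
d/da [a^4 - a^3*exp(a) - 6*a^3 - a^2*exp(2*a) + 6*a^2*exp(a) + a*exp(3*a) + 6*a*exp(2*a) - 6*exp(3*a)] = -a^3*exp(a) + 4*a^3 - 2*a^2*exp(2*a) + 3*a^2*exp(a) - 18*a^2 + 3*a*exp(3*a) + 10*a*exp(2*a) + 12*a*exp(a) - 17*exp(3*a) + 6*exp(2*a)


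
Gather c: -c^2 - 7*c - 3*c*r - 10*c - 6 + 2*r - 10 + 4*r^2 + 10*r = -c^2 + c*(-3*r - 17) + 4*r^2 + 12*r - 16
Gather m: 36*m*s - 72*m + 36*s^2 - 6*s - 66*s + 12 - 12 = m*(36*s - 72) + 36*s^2 - 72*s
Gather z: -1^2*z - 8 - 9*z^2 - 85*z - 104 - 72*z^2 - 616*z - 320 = -81*z^2 - 702*z - 432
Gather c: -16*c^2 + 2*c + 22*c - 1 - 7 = -16*c^2 + 24*c - 8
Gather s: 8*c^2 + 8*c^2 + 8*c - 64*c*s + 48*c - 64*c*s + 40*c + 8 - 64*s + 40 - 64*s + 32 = 16*c^2 + 96*c + s*(-128*c - 128) + 80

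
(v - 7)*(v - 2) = v^2 - 9*v + 14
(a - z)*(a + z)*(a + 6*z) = a^3 + 6*a^2*z - a*z^2 - 6*z^3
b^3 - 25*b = b*(b - 5)*(b + 5)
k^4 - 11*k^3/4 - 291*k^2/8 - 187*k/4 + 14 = (k - 8)*(k - 1/4)*(k + 2)*(k + 7/2)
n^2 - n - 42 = (n - 7)*(n + 6)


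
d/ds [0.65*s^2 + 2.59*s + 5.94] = 1.3*s + 2.59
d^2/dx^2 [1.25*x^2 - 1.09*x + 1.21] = 2.50000000000000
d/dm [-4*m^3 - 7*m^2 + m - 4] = -12*m^2 - 14*m + 1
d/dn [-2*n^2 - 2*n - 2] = -4*n - 2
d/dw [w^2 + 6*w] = 2*w + 6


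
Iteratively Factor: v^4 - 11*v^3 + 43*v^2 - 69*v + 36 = (v - 1)*(v^3 - 10*v^2 + 33*v - 36) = (v - 4)*(v - 1)*(v^2 - 6*v + 9) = (v - 4)*(v - 3)*(v - 1)*(v - 3)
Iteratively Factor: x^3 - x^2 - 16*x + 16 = (x - 4)*(x^2 + 3*x - 4) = (x - 4)*(x - 1)*(x + 4)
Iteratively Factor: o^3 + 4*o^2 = (o)*(o^2 + 4*o) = o^2*(o + 4)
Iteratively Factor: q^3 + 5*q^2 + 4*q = (q)*(q^2 + 5*q + 4) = q*(q + 1)*(q + 4)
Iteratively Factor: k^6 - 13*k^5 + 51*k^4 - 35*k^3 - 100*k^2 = (k - 5)*(k^5 - 8*k^4 + 11*k^3 + 20*k^2) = (k - 5)*(k + 1)*(k^4 - 9*k^3 + 20*k^2) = (k - 5)*(k - 4)*(k + 1)*(k^3 - 5*k^2) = (k - 5)^2*(k - 4)*(k + 1)*(k^2) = k*(k - 5)^2*(k - 4)*(k + 1)*(k)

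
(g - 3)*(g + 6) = g^2 + 3*g - 18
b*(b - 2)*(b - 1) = b^3 - 3*b^2 + 2*b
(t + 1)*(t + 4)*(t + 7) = t^3 + 12*t^2 + 39*t + 28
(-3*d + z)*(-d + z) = 3*d^2 - 4*d*z + z^2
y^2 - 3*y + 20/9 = (y - 5/3)*(y - 4/3)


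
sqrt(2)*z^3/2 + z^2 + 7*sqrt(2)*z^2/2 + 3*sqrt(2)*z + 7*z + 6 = (z + 1)*(z + 6)*(sqrt(2)*z/2 + 1)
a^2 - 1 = (a - 1)*(a + 1)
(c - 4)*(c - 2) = c^2 - 6*c + 8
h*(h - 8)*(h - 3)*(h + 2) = h^4 - 9*h^3 + 2*h^2 + 48*h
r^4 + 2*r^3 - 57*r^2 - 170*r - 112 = (r - 8)*(r + 1)*(r + 2)*(r + 7)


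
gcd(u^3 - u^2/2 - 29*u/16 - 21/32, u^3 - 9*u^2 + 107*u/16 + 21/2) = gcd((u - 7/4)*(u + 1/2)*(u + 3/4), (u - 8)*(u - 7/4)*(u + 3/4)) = u^2 - u - 21/16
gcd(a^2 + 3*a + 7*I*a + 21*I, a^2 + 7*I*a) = a + 7*I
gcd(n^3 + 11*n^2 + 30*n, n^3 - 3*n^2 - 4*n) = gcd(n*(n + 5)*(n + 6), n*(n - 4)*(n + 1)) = n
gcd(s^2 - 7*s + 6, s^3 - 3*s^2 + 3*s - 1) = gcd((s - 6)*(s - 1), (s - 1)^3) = s - 1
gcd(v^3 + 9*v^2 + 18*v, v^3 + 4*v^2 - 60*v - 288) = v + 6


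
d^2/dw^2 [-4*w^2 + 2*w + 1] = -8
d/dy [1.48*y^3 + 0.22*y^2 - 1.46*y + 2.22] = 4.44*y^2 + 0.44*y - 1.46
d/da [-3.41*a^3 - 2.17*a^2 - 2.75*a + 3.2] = -10.23*a^2 - 4.34*a - 2.75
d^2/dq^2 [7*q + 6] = 0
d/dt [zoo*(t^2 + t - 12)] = zoo*(t + 1)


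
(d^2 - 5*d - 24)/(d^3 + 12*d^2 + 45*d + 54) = (d - 8)/(d^2 + 9*d + 18)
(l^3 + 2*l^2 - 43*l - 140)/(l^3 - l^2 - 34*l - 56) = (l + 5)/(l + 2)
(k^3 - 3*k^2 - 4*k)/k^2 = k - 3 - 4/k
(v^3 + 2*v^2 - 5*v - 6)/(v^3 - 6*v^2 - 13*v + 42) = (v + 1)/(v - 7)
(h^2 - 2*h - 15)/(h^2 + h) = (h^2 - 2*h - 15)/(h*(h + 1))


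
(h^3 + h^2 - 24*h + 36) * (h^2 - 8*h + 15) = h^5 - 7*h^4 - 17*h^3 + 243*h^2 - 648*h + 540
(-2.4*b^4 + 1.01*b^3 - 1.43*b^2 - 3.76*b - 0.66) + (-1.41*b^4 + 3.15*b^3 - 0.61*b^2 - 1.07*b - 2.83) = -3.81*b^4 + 4.16*b^3 - 2.04*b^2 - 4.83*b - 3.49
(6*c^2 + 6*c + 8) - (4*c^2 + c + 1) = 2*c^2 + 5*c + 7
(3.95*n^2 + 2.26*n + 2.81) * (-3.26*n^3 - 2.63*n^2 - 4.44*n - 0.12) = -12.877*n^5 - 17.7561*n^4 - 32.6424*n^3 - 17.8987*n^2 - 12.7476*n - 0.3372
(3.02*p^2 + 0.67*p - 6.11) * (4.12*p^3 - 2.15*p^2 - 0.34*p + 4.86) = 12.4424*p^5 - 3.7326*p^4 - 27.6405*p^3 + 27.5859*p^2 + 5.3336*p - 29.6946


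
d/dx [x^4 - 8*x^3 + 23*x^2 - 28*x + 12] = 4*x^3 - 24*x^2 + 46*x - 28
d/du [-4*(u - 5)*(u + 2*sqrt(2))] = -8*u - 8*sqrt(2) + 20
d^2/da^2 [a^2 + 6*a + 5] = 2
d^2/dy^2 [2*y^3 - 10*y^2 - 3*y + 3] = 12*y - 20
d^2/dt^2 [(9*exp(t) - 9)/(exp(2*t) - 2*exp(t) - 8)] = 9*(exp(4*t) - 2*exp(3*t) + 54*exp(2*t) - 52*exp(t) + 80)*exp(t)/(exp(6*t) - 6*exp(5*t) - 12*exp(4*t) + 88*exp(3*t) + 96*exp(2*t) - 384*exp(t) - 512)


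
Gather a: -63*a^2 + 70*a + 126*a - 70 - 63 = -63*a^2 + 196*a - 133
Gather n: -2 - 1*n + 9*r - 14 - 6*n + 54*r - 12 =-7*n + 63*r - 28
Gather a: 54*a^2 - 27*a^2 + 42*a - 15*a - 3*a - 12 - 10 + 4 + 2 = 27*a^2 + 24*a - 16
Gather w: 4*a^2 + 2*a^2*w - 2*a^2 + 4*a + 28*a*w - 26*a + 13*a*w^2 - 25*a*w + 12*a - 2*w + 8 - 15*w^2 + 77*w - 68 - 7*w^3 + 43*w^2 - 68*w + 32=2*a^2 - 10*a - 7*w^3 + w^2*(13*a + 28) + w*(2*a^2 + 3*a + 7) - 28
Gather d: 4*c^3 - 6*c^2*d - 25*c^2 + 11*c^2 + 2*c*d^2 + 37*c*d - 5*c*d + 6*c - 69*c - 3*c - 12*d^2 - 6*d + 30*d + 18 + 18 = 4*c^3 - 14*c^2 - 66*c + d^2*(2*c - 12) + d*(-6*c^2 + 32*c + 24) + 36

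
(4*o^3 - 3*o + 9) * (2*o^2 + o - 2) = 8*o^5 + 4*o^4 - 14*o^3 + 15*o^2 + 15*o - 18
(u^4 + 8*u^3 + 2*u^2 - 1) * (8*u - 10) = 8*u^5 + 54*u^4 - 64*u^3 - 20*u^2 - 8*u + 10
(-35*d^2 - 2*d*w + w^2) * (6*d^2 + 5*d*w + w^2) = -210*d^4 - 187*d^3*w - 39*d^2*w^2 + 3*d*w^3 + w^4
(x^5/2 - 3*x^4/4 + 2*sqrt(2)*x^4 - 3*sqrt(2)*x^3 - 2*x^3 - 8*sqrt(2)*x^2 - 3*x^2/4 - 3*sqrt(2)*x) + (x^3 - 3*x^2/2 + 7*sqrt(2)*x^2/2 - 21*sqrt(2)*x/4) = x^5/2 - 3*x^4/4 + 2*sqrt(2)*x^4 - 3*sqrt(2)*x^3 - x^3 - 9*sqrt(2)*x^2/2 - 9*x^2/4 - 33*sqrt(2)*x/4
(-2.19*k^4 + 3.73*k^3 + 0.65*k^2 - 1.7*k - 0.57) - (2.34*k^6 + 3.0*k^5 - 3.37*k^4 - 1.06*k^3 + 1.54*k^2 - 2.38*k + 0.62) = -2.34*k^6 - 3.0*k^5 + 1.18*k^4 + 4.79*k^3 - 0.89*k^2 + 0.68*k - 1.19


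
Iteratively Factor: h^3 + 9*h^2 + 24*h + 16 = (h + 4)*(h^2 + 5*h + 4) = (h + 1)*(h + 4)*(h + 4)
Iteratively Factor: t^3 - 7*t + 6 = (t - 1)*(t^2 + t - 6) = (t - 1)*(t + 3)*(t - 2)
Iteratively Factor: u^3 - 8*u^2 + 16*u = (u - 4)*(u^2 - 4*u) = (u - 4)^2*(u)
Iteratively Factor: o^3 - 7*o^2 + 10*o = (o - 5)*(o^2 - 2*o) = (o - 5)*(o - 2)*(o)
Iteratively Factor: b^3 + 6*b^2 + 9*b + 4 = (b + 1)*(b^2 + 5*b + 4) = (b + 1)*(b + 4)*(b + 1)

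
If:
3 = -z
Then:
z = -3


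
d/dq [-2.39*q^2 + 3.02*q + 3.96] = 3.02 - 4.78*q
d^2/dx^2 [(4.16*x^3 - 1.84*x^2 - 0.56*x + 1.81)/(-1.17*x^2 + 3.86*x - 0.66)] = (-2.8421709430404e-14*x^4 - 99.387184*x^3 + 40.196754*x^2 + 35.578764*x - 46.684868)/(1.601613*x^6 - 15.851862*x^5 + 55.008018*x^4 - 75.396608*x^3 + 31.030164*x^2 - 5.044248*x + 0.287496)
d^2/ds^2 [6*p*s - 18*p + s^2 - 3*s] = 2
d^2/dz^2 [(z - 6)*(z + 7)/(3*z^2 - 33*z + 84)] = 4*(2*z^3 - 35*z^2 + 217*z - 469)/(z^6 - 33*z^5 + 447*z^4 - 3179*z^3 + 12516*z^2 - 25872*z + 21952)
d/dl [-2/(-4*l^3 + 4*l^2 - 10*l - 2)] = (-6*l^2 + 4*l - 5)/(2*l^3 - 2*l^2 + 5*l + 1)^2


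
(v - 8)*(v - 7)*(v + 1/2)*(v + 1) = v^4 - 27*v^3/2 + 34*v^2 + 153*v/2 + 28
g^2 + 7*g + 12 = (g + 3)*(g + 4)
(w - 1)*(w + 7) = w^2 + 6*w - 7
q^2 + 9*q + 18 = (q + 3)*(q + 6)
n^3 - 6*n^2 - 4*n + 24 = (n - 6)*(n - 2)*(n + 2)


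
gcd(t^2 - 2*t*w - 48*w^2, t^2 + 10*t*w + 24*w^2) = t + 6*w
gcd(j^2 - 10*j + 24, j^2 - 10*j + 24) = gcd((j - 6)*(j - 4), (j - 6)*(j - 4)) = j^2 - 10*j + 24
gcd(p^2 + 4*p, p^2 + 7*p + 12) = p + 4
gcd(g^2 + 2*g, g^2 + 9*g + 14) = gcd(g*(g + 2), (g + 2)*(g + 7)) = g + 2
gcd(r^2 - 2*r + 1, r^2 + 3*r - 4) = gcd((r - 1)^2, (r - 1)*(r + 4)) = r - 1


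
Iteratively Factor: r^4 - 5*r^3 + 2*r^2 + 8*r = (r - 2)*(r^3 - 3*r^2 - 4*r) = (r - 2)*(r + 1)*(r^2 - 4*r) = (r - 4)*(r - 2)*(r + 1)*(r)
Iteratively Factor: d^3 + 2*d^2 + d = (d + 1)*(d^2 + d) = d*(d + 1)*(d + 1)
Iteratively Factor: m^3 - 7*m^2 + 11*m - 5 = (m - 1)*(m^2 - 6*m + 5) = (m - 5)*(m - 1)*(m - 1)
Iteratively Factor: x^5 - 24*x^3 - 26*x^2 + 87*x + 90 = (x + 3)*(x^4 - 3*x^3 - 15*x^2 + 19*x + 30) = (x + 3)^2*(x^3 - 6*x^2 + 3*x + 10) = (x + 1)*(x + 3)^2*(x^2 - 7*x + 10) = (x - 5)*(x + 1)*(x + 3)^2*(x - 2)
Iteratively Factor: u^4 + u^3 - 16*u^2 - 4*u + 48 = (u + 4)*(u^3 - 3*u^2 - 4*u + 12) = (u - 2)*(u + 4)*(u^2 - u - 6) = (u - 3)*(u - 2)*(u + 4)*(u + 2)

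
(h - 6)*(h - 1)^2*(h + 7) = h^4 - h^3 - 43*h^2 + 85*h - 42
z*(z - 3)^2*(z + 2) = z^4 - 4*z^3 - 3*z^2 + 18*z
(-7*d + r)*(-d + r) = 7*d^2 - 8*d*r + r^2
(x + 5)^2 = x^2 + 10*x + 25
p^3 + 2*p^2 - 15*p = p*(p - 3)*(p + 5)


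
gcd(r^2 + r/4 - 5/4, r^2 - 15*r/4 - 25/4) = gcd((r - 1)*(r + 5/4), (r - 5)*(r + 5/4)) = r + 5/4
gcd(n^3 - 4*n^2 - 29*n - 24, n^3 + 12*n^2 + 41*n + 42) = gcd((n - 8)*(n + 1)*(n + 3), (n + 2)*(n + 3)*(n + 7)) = n + 3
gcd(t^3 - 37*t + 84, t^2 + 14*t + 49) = t + 7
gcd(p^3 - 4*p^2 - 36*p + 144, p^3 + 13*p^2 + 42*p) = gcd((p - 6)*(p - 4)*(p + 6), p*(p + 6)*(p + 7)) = p + 6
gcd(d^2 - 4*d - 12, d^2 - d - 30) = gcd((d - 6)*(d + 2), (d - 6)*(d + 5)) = d - 6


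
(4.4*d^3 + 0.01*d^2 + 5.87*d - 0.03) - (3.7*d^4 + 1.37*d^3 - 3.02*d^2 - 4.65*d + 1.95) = -3.7*d^4 + 3.03*d^3 + 3.03*d^2 + 10.52*d - 1.98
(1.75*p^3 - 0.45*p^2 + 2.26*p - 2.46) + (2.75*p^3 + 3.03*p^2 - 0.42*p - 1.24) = 4.5*p^3 + 2.58*p^2 + 1.84*p - 3.7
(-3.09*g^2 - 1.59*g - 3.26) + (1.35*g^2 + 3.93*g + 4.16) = -1.74*g^2 + 2.34*g + 0.9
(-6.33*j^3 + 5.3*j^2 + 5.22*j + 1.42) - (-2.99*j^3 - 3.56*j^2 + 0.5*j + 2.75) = -3.34*j^3 + 8.86*j^2 + 4.72*j - 1.33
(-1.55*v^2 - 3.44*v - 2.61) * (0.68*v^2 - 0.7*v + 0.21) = -1.054*v^4 - 1.2542*v^3 + 0.3077*v^2 + 1.1046*v - 0.5481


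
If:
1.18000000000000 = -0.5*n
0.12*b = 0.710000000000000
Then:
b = 5.92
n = -2.36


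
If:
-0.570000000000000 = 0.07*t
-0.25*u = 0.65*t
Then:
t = -8.14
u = 21.17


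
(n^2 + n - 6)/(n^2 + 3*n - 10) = (n + 3)/(n + 5)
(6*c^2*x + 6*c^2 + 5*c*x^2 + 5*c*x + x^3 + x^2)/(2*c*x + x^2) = 3*c + 3*c/x + x + 1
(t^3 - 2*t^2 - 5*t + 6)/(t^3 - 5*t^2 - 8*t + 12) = (t - 3)/(t - 6)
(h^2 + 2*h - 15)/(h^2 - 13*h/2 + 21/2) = 2*(h + 5)/(2*h - 7)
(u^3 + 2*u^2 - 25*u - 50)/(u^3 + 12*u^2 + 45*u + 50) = (u - 5)/(u + 5)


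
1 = 1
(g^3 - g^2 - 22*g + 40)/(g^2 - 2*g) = g + 1 - 20/g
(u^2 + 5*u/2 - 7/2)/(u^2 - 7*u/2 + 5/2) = (2*u + 7)/(2*u - 5)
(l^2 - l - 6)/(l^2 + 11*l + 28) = (l^2 - l - 6)/(l^2 + 11*l + 28)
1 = 1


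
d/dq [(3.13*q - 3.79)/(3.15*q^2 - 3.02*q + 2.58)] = (-9.8595*q^2 + 23.877*q - 3.3704)/(9.9225*q^4 - 19.026*q^3 + 25.3744*q^2 - 15.5832*q + 6.6564)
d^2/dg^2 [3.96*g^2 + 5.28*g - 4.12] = 7.92000000000000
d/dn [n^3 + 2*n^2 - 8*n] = 3*n^2 + 4*n - 8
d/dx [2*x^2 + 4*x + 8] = 4*x + 4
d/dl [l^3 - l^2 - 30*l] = 3*l^2 - 2*l - 30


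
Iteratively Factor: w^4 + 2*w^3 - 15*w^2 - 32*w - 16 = (w + 1)*(w^3 + w^2 - 16*w - 16) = (w + 1)^2*(w^2 - 16) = (w - 4)*(w + 1)^2*(w + 4)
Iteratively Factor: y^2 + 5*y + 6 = (y + 3)*(y + 2)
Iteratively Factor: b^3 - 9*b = (b)*(b^2 - 9) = b*(b + 3)*(b - 3)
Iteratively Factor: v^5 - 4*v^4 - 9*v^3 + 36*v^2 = (v - 4)*(v^4 - 9*v^2) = v*(v - 4)*(v^3 - 9*v) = v^2*(v - 4)*(v^2 - 9) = v^2*(v - 4)*(v + 3)*(v - 3)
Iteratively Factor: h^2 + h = (h + 1)*(h)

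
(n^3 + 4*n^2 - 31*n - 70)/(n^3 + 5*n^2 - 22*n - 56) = (n - 5)/(n - 4)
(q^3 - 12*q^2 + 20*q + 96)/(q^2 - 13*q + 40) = (q^2 - 4*q - 12)/(q - 5)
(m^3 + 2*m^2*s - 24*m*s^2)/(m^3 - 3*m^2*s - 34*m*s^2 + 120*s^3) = m/(m - 5*s)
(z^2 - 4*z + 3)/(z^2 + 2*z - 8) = (z^2 - 4*z + 3)/(z^2 + 2*z - 8)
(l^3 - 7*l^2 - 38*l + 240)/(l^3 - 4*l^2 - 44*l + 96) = (l - 5)/(l - 2)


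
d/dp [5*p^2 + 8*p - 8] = 10*p + 8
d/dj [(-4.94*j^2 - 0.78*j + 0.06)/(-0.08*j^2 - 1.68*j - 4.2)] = (8.2368*j^2 + 41.5056*j + 3.3768)/(0.0064*j^4 + 0.2688*j^3 + 3.4944*j^2 + 14.112*j + 17.64)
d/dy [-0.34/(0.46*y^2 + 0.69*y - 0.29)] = (0.3128*y + 0.2346)/(0.46*y^2 + 0.69*y - 0.29)^2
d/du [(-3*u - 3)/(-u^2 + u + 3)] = 3*(u^2 - u - (u + 1)*(2*u - 1) - 3)/(-u^2 + u + 3)^2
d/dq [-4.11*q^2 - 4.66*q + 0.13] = -8.22*q - 4.66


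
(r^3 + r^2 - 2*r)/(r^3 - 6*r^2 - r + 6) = r*(r + 2)/(r^2 - 5*r - 6)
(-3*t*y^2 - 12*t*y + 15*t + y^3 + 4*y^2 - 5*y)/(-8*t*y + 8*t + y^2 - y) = (-3*t*y - 15*t + y^2 + 5*y)/(-8*t + y)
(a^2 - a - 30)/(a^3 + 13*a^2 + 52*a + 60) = (a - 6)/(a^2 + 8*a + 12)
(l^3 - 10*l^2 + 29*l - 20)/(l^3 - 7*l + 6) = (l^2 - 9*l + 20)/(l^2 + l - 6)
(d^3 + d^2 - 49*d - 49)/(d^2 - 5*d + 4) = (d^3 + d^2 - 49*d - 49)/(d^2 - 5*d + 4)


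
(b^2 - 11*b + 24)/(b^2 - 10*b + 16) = (b - 3)/(b - 2)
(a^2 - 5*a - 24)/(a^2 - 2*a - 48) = (a + 3)/(a + 6)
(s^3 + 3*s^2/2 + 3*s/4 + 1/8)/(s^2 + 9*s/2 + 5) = (8*s^3 + 12*s^2 + 6*s + 1)/(4*(2*s^2 + 9*s + 10))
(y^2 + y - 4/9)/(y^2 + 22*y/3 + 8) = (y - 1/3)/(y + 6)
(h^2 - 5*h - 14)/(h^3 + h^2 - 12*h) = (h^2 - 5*h - 14)/(h*(h^2 + h - 12))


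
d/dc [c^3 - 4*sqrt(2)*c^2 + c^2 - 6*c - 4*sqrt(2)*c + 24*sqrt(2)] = 3*c^2 - 8*sqrt(2)*c + 2*c - 6 - 4*sqrt(2)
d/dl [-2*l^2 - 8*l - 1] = -4*l - 8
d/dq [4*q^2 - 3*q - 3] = 8*q - 3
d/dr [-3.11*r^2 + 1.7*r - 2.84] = 1.7 - 6.22*r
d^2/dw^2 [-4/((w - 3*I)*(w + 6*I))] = 8*(-(w - 3*I)^2 - (w - 3*I)*(w + 6*I) - (w + 6*I)^2)/((w - 3*I)^3*(w + 6*I)^3)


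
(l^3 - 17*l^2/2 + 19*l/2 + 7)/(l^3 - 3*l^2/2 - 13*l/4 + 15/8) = 4*(2*l^3 - 17*l^2 + 19*l + 14)/(8*l^3 - 12*l^2 - 26*l + 15)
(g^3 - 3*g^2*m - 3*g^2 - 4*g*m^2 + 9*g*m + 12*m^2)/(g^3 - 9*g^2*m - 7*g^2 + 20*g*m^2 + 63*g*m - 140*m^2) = (g^2 + g*m - 3*g - 3*m)/(g^2 - 5*g*m - 7*g + 35*m)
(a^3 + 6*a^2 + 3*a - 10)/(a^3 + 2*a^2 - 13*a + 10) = (a + 2)/(a - 2)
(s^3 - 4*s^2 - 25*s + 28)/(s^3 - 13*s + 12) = (s - 7)/(s - 3)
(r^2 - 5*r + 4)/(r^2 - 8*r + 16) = (r - 1)/(r - 4)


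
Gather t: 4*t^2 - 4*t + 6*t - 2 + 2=4*t^2 + 2*t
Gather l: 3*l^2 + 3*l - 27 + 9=3*l^2 + 3*l - 18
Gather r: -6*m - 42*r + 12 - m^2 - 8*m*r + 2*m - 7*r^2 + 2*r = -m^2 - 4*m - 7*r^2 + r*(-8*m - 40) + 12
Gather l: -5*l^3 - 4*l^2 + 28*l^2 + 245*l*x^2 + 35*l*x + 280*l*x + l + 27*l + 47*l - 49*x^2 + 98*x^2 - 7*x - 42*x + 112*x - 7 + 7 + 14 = -5*l^3 + 24*l^2 + l*(245*x^2 + 315*x + 75) + 49*x^2 + 63*x + 14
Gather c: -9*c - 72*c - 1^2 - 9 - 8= -81*c - 18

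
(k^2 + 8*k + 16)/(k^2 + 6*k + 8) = (k + 4)/(k + 2)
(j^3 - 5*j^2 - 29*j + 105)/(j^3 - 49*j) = (j^2 + 2*j - 15)/(j*(j + 7))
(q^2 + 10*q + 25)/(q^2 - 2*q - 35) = (q + 5)/(q - 7)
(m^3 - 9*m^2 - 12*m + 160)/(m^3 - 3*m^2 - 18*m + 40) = (m - 8)/(m - 2)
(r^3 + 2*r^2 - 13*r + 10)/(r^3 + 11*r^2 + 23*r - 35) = (r - 2)/(r + 7)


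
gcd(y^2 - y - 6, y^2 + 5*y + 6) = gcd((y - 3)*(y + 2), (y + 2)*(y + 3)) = y + 2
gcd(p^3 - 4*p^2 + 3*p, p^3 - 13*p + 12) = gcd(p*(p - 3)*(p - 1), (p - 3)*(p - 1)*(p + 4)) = p^2 - 4*p + 3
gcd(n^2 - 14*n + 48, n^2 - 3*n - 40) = n - 8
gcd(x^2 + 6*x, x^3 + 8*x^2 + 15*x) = x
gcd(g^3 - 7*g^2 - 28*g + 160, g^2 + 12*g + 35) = g + 5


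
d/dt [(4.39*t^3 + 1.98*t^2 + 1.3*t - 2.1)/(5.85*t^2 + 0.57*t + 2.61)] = (25.6815*t^4 + 5.0046*t^3 + 27.8973*t^2 + 34.9056*t + 4.59)/(34.2225*t^4 + 6.669*t^3 + 30.8619*t^2 + 2.9754*t + 6.8121)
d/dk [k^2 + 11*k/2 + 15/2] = 2*k + 11/2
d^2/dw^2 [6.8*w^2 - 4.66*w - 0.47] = 13.6000000000000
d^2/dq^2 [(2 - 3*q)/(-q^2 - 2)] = 2*(4*q^2*(3*q - 2) + (2 - 9*q)*(q^2 + 2))/(q^2 + 2)^3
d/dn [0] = 0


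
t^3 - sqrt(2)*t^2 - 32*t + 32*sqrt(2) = (t - 4*sqrt(2))*(t - sqrt(2))*(t + 4*sqrt(2))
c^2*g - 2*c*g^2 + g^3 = g*(-c + g)^2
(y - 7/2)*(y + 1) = y^2 - 5*y/2 - 7/2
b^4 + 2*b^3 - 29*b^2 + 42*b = b*(b - 3)*(b - 2)*(b + 7)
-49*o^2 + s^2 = (-7*o + s)*(7*o + s)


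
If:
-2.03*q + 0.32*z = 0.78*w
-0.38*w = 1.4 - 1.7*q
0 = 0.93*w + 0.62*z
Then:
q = 0.61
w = -0.98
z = 1.46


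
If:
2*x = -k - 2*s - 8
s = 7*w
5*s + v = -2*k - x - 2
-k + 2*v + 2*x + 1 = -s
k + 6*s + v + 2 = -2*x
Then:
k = -8/3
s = 31/27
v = 38/27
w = 31/189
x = -103/27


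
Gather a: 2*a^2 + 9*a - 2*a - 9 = 2*a^2 + 7*a - 9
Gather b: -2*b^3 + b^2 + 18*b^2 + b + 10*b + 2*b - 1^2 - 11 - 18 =-2*b^3 + 19*b^2 + 13*b - 30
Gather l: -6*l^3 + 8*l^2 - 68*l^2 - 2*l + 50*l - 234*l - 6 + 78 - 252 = -6*l^3 - 60*l^2 - 186*l - 180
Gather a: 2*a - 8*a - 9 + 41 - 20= 12 - 6*a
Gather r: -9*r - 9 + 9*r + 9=0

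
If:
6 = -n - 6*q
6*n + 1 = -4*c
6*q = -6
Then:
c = -1/4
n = 0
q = -1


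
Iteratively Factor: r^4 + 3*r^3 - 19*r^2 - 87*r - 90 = (r + 3)*(r^3 - 19*r - 30) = (r + 2)*(r + 3)*(r^2 - 2*r - 15) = (r - 5)*(r + 2)*(r + 3)*(r + 3)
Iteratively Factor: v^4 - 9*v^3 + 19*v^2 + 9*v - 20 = (v - 5)*(v^3 - 4*v^2 - v + 4) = (v - 5)*(v - 4)*(v^2 - 1) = (v - 5)*(v - 4)*(v + 1)*(v - 1)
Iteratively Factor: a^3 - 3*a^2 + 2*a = (a)*(a^2 - 3*a + 2) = a*(a - 2)*(a - 1)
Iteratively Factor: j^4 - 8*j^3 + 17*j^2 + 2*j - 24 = (j + 1)*(j^3 - 9*j^2 + 26*j - 24) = (j - 2)*(j + 1)*(j^2 - 7*j + 12) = (j - 3)*(j - 2)*(j + 1)*(j - 4)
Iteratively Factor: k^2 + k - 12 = (k - 3)*(k + 4)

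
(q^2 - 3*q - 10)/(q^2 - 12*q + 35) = (q + 2)/(q - 7)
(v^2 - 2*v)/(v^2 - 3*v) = (v - 2)/(v - 3)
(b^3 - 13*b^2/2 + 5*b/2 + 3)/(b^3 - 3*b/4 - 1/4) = 2*(b - 6)/(2*b + 1)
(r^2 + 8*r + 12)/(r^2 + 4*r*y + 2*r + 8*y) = (r + 6)/(r + 4*y)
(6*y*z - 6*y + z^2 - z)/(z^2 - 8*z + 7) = (6*y + z)/(z - 7)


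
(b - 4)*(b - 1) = b^2 - 5*b + 4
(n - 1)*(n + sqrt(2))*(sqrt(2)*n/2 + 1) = sqrt(2)*n^3/2 - sqrt(2)*n^2/2 + 2*n^2 - 2*n + sqrt(2)*n - sqrt(2)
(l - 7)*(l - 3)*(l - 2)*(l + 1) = l^4 - 11*l^3 + 29*l^2 - l - 42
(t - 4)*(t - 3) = t^2 - 7*t + 12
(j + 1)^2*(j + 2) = j^3 + 4*j^2 + 5*j + 2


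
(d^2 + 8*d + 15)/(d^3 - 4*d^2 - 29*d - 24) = (d + 5)/(d^2 - 7*d - 8)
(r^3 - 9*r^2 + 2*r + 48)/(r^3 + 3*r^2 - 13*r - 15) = (r^2 - 6*r - 16)/(r^2 + 6*r + 5)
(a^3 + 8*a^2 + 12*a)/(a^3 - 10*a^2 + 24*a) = (a^2 + 8*a + 12)/(a^2 - 10*a + 24)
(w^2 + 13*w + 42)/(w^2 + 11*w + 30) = (w + 7)/(w + 5)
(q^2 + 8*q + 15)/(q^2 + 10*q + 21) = (q + 5)/(q + 7)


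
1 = 1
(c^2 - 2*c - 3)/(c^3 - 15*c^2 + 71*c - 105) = (c + 1)/(c^2 - 12*c + 35)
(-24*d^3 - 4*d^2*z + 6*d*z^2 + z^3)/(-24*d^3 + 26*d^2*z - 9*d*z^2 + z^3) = (12*d^2 + 8*d*z + z^2)/(12*d^2 - 7*d*z + z^2)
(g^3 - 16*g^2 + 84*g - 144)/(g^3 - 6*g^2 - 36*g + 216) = (g - 4)/(g + 6)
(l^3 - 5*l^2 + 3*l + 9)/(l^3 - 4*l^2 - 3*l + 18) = (l + 1)/(l + 2)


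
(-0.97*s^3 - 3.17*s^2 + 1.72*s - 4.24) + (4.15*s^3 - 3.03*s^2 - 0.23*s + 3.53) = 3.18*s^3 - 6.2*s^2 + 1.49*s - 0.71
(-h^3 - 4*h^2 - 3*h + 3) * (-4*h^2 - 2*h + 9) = 4*h^5 + 18*h^4 + 11*h^3 - 42*h^2 - 33*h + 27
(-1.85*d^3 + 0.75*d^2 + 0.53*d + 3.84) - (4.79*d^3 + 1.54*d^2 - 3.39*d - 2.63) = -6.64*d^3 - 0.79*d^2 + 3.92*d + 6.47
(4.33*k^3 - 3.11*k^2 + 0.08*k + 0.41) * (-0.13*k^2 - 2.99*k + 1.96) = -0.5629*k^5 - 12.5424*k^4 + 17.7753*k^3 - 6.3881*k^2 - 1.0691*k + 0.8036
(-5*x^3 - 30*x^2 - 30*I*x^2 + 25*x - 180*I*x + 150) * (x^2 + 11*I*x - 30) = -5*x^5 - 30*x^4 - 85*I*x^4 + 505*x^3 - 510*I*x^3 + 3030*x^2 + 1175*I*x^2 - 750*x + 7050*I*x - 4500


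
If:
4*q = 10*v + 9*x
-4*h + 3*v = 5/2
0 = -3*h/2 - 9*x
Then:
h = -6*x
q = 25/12 - 71*x/4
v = 5/6 - 8*x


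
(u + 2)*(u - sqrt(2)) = u^2 - sqrt(2)*u + 2*u - 2*sqrt(2)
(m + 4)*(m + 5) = m^2 + 9*m + 20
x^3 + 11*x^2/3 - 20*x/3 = x*(x - 4/3)*(x + 5)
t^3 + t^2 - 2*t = t*(t - 1)*(t + 2)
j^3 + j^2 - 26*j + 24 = (j - 4)*(j - 1)*(j + 6)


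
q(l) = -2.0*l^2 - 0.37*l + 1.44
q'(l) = -4.0*l - 0.37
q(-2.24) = -7.77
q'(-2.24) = 8.59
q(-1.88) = -4.93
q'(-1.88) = 7.15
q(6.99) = -98.87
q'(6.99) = -28.33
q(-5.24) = -51.54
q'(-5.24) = 20.59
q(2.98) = -17.42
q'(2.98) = -12.29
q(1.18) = -1.78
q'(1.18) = -5.09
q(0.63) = 0.41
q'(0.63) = -2.89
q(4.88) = -47.99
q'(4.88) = -19.89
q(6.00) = -72.78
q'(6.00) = -24.37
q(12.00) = -291.00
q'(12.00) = -48.37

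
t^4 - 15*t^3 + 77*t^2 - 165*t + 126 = (t - 7)*(t - 3)^2*(t - 2)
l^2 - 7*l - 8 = (l - 8)*(l + 1)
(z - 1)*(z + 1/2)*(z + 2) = z^3 + 3*z^2/2 - 3*z/2 - 1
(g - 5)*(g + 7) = g^2 + 2*g - 35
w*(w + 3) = w^2 + 3*w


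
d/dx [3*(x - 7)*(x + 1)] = 6*x - 18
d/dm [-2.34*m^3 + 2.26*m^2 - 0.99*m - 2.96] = -7.02*m^2 + 4.52*m - 0.99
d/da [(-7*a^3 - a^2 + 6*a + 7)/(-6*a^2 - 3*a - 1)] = (42*a^4 + 42*a^3 + 60*a^2 + 86*a + 15)/(36*a^4 + 36*a^3 + 21*a^2 + 6*a + 1)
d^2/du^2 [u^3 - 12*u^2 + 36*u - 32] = 6*u - 24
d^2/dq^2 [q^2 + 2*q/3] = 2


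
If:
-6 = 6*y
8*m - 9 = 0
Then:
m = 9/8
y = -1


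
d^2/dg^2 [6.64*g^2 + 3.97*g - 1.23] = 13.2800000000000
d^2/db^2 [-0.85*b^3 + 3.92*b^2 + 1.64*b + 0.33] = 7.84 - 5.1*b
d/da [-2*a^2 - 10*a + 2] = -4*a - 10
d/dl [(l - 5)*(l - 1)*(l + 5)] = 3*l^2 - 2*l - 25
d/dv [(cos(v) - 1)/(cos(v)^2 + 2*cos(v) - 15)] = (cos(v)^2 - 2*cos(v) + 13)*sin(v)/(cos(v)^2 + 2*cos(v) - 15)^2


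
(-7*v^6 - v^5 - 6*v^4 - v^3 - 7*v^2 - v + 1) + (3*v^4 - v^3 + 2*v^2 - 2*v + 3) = -7*v^6 - v^5 - 3*v^4 - 2*v^3 - 5*v^2 - 3*v + 4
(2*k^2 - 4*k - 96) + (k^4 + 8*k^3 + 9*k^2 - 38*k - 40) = k^4 + 8*k^3 + 11*k^2 - 42*k - 136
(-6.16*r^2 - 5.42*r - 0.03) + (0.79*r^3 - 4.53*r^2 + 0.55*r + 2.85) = 0.79*r^3 - 10.69*r^2 - 4.87*r + 2.82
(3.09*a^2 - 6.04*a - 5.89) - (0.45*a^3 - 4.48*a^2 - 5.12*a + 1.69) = -0.45*a^3 + 7.57*a^2 - 0.92*a - 7.58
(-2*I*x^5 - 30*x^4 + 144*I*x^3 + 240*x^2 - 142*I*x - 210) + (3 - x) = -2*I*x^5 - 30*x^4 + 144*I*x^3 + 240*x^2 - x - 142*I*x - 207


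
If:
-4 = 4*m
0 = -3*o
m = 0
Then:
No Solution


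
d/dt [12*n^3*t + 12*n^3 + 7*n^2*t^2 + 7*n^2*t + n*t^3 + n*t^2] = n*(12*n^2 + 14*n*t + 7*n + 3*t^2 + 2*t)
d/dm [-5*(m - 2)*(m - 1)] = 15 - 10*m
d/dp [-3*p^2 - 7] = -6*p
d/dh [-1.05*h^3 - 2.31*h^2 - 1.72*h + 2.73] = -3.15*h^2 - 4.62*h - 1.72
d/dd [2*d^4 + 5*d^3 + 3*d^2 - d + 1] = 8*d^3 + 15*d^2 + 6*d - 1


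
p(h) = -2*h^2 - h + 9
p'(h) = -4*h - 1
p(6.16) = -73.05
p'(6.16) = -25.64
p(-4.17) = -21.61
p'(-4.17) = 15.68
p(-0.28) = 9.12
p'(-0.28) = 0.12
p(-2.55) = -1.46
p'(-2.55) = 9.20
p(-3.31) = -9.60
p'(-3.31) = 12.24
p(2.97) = -11.61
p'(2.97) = -12.88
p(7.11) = -99.21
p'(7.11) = -29.44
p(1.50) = 3.00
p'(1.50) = -7.00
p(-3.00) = -6.00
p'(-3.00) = 11.00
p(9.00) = -162.00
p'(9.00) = -37.00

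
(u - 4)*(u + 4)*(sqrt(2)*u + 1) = sqrt(2)*u^3 + u^2 - 16*sqrt(2)*u - 16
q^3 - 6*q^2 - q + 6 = (q - 6)*(q - 1)*(q + 1)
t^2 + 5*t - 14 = (t - 2)*(t + 7)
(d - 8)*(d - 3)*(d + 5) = d^3 - 6*d^2 - 31*d + 120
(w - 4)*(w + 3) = w^2 - w - 12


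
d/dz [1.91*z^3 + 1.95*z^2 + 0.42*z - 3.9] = 5.73*z^2 + 3.9*z + 0.42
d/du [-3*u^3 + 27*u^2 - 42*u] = -9*u^2 + 54*u - 42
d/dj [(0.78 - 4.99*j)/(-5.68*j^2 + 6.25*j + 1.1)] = (-28.3432*j^2 + 8.8608*j - 10.364)/(32.2624*j^4 - 71.0*j^3 + 26.5665*j^2 + 13.75*j + 1.21)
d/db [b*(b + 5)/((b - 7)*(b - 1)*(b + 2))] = (-b^4 - 10*b^3 + 21*b^2 + 28*b + 70)/(b^6 - 12*b^5 + 18*b^4 + 136*b^3 - 87*b^2 - 252*b + 196)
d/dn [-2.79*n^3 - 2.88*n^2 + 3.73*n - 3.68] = -8.37*n^2 - 5.76*n + 3.73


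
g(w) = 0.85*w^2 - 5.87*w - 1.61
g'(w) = 1.7*w - 5.87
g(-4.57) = 42.97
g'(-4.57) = -13.64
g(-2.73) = 20.75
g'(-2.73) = -10.51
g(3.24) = -11.71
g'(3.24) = -0.36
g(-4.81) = 46.29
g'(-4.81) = -14.05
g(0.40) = -3.82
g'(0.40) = -5.19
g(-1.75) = 11.27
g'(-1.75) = -8.84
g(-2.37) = 17.08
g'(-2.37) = -9.90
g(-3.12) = 24.98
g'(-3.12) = -11.17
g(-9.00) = 120.07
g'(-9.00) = -21.17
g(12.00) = 50.35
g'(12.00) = 14.53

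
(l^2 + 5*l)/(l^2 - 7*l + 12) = l*(l + 5)/(l^2 - 7*l + 12)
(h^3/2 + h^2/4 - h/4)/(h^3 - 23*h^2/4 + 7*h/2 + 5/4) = h*(2*h^2 + h - 1)/(4*h^3 - 23*h^2 + 14*h + 5)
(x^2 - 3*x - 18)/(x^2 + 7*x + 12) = (x - 6)/(x + 4)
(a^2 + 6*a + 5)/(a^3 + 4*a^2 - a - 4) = (a + 5)/(a^2 + 3*a - 4)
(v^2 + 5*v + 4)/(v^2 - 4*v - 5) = (v + 4)/(v - 5)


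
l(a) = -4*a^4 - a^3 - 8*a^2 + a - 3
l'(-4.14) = 1151.15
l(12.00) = -85815.00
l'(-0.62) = 13.58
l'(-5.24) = 2304.51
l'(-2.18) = 187.39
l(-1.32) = -28.10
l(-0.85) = -11.10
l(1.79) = -73.64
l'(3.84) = -1010.65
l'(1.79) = -129.02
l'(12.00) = -28271.00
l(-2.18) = -123.18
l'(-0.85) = 22.26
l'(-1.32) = 53.69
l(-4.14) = -1248.36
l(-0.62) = -7.05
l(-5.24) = -3099.70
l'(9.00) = -12050.00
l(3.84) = -1043.48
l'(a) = -16*a^3 - 3*a^2 - 16*a + 1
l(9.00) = -27615.00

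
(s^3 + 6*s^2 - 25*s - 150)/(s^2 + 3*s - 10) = (s^2 + s - 30)/(s - 2)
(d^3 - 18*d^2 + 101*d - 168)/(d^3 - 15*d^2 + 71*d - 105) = (d - 8)/(d - 5)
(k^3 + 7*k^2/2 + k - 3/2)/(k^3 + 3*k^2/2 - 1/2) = (k + 3)/(k + 1)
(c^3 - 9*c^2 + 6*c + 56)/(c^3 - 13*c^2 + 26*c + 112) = (c - 4)/(c - 8)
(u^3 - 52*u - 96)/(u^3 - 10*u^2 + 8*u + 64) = (u + 6)/(u - 4)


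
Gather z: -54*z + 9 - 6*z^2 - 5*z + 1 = -6*z^2 - 59*z + 10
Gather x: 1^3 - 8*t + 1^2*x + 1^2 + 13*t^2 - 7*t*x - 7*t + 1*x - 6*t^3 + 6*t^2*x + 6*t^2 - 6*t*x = -6*t^3 + 19*t^2 - 15*t + x*(6*t^2 - 13*t + 2) + 2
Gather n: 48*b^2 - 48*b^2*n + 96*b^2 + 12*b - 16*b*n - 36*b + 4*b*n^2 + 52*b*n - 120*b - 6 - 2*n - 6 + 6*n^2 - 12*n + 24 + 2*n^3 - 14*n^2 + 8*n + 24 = 144*b^2 - 144*b + 2*n^3 + n^2*(4*b - 8) + n*(-48*b^2 + 36*b - 6) + 36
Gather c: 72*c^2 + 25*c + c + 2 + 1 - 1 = 72*c^2 + 26*c + 2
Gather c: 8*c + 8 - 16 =8*c - 8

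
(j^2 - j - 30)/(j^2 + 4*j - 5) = (j - 6)/(j - 1)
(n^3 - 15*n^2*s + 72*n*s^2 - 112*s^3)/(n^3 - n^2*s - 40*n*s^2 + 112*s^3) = (n - 7*s)/(n + 7*s)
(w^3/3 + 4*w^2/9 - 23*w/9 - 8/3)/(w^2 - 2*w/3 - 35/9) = (-3*w^3 - 4*w^2 + 23*w + 24)/(-9*w^2 + 6*w + 35)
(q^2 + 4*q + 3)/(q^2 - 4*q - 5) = (q + 3)/(q - 5)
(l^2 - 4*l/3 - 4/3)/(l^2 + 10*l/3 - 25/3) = (3*l^2 - 4*l - 4)/(3*l^2 + 10*l - 25)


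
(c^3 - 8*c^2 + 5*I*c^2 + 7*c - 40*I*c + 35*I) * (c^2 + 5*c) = c^5 - 3*c^4 + 5*I*c^4 - 33*c^3 - 15*I*c^3 + 35*c^2 - 165*I*c^2 + 175*I*c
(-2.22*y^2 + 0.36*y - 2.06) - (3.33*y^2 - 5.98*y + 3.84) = -5.55*y^2 + 6.34*y - 5.9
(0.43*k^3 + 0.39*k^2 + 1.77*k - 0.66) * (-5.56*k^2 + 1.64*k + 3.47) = -2.3908*k^5 - 1.4632*k^4 - 7.7095*k^3 + 7.9257*k^2 + 5.0595*k - 2.2902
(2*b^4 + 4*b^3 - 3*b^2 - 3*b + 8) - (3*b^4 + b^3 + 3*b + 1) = -b^4 + 3*b^3 - 3*b^2 - 6*b + 7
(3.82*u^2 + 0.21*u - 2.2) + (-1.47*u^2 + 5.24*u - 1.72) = 2.35*u^2 + 5.45*u - 3.92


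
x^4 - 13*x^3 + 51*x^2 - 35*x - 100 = (x - 5)^2*(x - 4)*(x + 1)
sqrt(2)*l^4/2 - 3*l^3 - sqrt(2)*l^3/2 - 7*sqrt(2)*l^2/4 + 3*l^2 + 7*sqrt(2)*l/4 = l*(l - 1)*(l - 7*sqrt(2)/2)*(sqrt(2)*l/2 + 1/2)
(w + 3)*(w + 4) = w^2 + 7*w + 12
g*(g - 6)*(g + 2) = g^3 - 4*g^2 - 12*g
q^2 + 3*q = q*(q + 3)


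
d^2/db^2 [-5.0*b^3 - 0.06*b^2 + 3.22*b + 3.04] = -30.0*b - 0.12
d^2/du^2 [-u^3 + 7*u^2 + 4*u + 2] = 14 - 6*u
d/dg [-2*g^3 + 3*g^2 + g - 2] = -6*g^2 + 6*g + 1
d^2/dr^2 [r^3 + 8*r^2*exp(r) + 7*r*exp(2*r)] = 8*r^2*exp(r) + 28*r*exp(2*r) + 32*r*exp(r) + 6*r + 28*exp(2*r) + 16*exp(r)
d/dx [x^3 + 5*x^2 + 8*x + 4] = 3*x^2 + 10*x + 8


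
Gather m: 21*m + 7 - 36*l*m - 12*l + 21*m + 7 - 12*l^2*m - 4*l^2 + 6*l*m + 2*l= -4*l^2 - 10*l + m*(-12*l^2 - 30*l + 42) + 14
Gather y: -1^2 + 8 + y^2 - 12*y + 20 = y^2 - 12*y + 27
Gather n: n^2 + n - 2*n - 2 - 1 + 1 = n^2 - n - 2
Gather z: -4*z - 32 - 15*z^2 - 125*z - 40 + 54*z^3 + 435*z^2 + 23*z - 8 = 54*z^3 + 420*z^2 - 106*z - 80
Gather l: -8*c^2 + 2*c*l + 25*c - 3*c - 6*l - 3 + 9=-8*c^2 + 22*c + l*(2*c - 6) + 6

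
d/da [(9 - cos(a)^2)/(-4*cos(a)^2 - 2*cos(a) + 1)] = 2*(sin(a)^2 - 35*cos(a) - 10)*sin(a)/(-4*sin(a)^2 + 2*cos(a) + 3)^2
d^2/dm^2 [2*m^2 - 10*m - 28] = 4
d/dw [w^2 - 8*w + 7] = 2*w - 8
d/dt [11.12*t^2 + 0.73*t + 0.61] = 22.24*t + 0.73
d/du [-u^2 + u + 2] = 1 - 2*u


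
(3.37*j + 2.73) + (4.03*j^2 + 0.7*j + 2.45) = 4.03*j^2 + 4.07*j + 5.18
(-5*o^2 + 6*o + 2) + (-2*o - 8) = -5*o^2 + 4*o - 6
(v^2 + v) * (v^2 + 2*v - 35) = v^4 + 3*v^3 - 33*v^2 - 35*v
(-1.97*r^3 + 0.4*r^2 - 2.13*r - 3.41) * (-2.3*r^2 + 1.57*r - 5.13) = 4.531*r^5 - 4.0129*r^4 + 15.6331*r^3 + 2.4469*r^2 + 5.5732*r + 17.4933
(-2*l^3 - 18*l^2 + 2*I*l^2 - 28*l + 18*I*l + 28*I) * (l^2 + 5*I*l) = -2*l^5 - 18*l^4 - 8*I*l^4 - 38*l^3 - 72*I*l^3 - 90*l^2 - 112*I*l^2 - 140*l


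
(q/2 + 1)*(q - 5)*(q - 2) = q^3/2 - 5*q^2/2 - 2*q + 10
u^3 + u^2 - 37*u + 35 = (u - 5)*(u - 1)*(u + 7)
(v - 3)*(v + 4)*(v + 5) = v^3 + 6*v^2 - 7*v - 60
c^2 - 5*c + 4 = (c - 4)*(c - 1)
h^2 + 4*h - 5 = (h - 1)*(h + 5)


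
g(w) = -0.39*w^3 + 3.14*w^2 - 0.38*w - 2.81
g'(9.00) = -38.63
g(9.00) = -36.20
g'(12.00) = -93.50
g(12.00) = -229.13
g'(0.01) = -0.32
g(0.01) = -2.81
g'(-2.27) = -20.66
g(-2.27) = 18.79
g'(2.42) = 7.97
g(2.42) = 9.13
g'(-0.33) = -2.58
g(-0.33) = -2.33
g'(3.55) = 7.17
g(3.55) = 17.96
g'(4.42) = 4.52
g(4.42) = 23.18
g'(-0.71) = -5.43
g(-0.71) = -0.82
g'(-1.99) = -17.51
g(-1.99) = 13.45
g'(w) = -1.17*w^2 + 6.28*w - 0.38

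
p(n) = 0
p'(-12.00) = 0.00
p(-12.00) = 0.00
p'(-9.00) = 0.00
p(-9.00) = 0.00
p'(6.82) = 0.00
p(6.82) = 0.00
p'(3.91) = 0.00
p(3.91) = 0.00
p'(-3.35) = 0.00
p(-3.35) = 0.00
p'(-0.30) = 0.00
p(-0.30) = 0.00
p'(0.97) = 0.00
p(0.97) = 0.00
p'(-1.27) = 0.00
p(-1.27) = 0.00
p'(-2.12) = 0.00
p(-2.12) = 0.00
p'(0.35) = 0.00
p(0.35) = 0.00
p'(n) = 0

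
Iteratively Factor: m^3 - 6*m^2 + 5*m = (m - 5)*(m^2 - m) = m*(m - 5)*(m - 1)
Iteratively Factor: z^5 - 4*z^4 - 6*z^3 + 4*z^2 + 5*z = (z - 1)*(z^4 - 3*z^3 - 9*z^2 - 5*z) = (z - 5)*(z - 1)*(z^3 + 2*z^2 + z) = (z - 5)*(z - 1)*(z + 1)*(z^2 + z) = (z - 5)*(z - 1)*(z + 1)^2*(z)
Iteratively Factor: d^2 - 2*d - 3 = (d - 3)*(d + 1)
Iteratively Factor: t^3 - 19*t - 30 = (t - 5)*(t^2 + 5*t + 6) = (t - 5)*(t + 2)*(t + 3)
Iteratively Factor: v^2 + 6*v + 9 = (v + 3)*(v + 3)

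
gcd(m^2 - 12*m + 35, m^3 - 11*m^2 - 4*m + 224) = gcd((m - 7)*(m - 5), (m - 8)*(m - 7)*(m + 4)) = m - 7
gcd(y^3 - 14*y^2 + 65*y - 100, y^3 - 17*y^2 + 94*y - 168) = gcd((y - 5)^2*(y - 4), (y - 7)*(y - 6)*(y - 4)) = y - 4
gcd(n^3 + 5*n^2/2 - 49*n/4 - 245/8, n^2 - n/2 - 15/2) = n + 5/2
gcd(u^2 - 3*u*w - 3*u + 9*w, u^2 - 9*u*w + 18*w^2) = u - 3*w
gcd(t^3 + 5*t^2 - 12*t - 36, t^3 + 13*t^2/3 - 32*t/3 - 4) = t + 6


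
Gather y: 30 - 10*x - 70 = -10*x - 40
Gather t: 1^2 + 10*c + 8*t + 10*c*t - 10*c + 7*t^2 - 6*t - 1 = 7*t^2 + t*(10*c + 2)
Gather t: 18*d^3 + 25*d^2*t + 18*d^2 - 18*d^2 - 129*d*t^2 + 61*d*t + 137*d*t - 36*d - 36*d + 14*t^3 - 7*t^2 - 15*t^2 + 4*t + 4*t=18*d^3 - 72*d + 14*t^3 + t^2*(-129*d - 22) + t*(25*d^2 + 198*d + 8)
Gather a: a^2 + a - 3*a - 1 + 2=a^2 - 2*a + 1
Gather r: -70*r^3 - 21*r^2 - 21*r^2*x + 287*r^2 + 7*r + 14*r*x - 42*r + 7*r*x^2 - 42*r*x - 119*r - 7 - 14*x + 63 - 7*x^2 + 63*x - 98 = -70*r^3 + r^2*(266 - 21*x) + r*(7*x^2 - 28*x - 154) - 7*x^2 + 49*x - 42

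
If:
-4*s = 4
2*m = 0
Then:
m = 0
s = -1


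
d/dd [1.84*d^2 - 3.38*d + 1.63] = 3.68*d - 3.38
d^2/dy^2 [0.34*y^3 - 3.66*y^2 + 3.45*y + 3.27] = 2.04*y - 7.32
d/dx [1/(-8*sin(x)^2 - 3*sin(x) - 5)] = (16*sin(x) + 3)*cos(x)/(8*sin(x)^2 + 3*sin(x) + 5)^2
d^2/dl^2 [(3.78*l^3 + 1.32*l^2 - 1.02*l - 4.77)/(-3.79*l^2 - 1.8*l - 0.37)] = (5.6843418860808e-14*l^5 + 5.6843418860808e-14*l^4 + 33.419832*l^3 + 407.101878*l^2 + 183.558672*l + 15.811602)/(54.439939*l^6 + 77.56614*l^5 + 52.782951*l^4 + 20.97684*l^3 + 5.152953*l^2 + 0.73926*l + 0.050653)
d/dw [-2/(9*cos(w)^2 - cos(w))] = 2*(sin(w)/cos(w)^2 - 18*tan(w))/(9*cos(w) - 1)^2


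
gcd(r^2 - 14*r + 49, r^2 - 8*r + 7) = r - 7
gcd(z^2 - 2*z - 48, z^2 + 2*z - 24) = z + 6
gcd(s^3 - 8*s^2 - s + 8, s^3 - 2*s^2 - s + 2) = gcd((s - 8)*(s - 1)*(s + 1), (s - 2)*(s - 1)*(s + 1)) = s^2 - 1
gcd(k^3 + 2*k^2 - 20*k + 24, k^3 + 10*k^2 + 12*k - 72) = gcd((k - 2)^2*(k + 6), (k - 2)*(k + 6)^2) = k^2 + 4*k - 12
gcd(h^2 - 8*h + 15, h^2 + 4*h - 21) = h - 3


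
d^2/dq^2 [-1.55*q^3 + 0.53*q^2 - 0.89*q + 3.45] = 1.06 - 9.3*q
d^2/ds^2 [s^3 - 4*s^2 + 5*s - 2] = 6*s - 8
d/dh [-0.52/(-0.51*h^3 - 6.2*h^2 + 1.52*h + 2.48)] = (-0.7956*h^2 - 6.448*h + 0.7904)/(0.51*h^3 + 6.2*h^2 - 1.52*h - 2.48)^2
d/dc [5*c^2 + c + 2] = 10*c + 1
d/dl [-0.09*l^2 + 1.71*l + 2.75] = 1.71 - 0.18*l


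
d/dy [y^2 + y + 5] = 2*y + 1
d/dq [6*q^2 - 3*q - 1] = 12*q - 3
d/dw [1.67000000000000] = 0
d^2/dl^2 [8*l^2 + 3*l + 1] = 16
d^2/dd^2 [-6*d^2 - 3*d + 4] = -12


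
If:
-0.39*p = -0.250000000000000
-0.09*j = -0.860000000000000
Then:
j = 9.56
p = 0.64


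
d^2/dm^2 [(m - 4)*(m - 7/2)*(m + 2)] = 6*m - 11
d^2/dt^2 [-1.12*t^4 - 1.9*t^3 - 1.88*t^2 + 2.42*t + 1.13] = -13.44*t^2 - 11.4*t - 3.76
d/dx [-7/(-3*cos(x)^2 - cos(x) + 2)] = 7*(6*cos(x) + 1)*sin(x)/(3*cos(x)^2 + cos(x) - 2)^2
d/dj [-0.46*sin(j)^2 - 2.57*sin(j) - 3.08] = -(0.92*sin(j) + 2.57)*cos(j)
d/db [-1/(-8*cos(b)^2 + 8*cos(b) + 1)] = 8*(-sin(b) + sin(2*b))/(8*cos(b) - 4*cos(2*b) - 3)^2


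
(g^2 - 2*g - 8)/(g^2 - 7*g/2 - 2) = 2*(g + 2)/(2*g + 1)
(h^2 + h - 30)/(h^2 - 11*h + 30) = (h + 6)/(h - 6)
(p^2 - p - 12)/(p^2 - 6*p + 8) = (p + 3)/(p - 2)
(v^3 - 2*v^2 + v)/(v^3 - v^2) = (v - 1)/v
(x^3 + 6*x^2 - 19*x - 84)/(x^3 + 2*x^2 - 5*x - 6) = (x^2 + 3*x - 28)/(x^2 - x - 2)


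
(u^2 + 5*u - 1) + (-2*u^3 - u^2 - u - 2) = -2*u^3 + 4*u - 3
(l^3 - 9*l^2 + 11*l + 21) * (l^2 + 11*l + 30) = l^5 + 2*l^4 - 58*l^3 - 128*l^2 + 561*l + 630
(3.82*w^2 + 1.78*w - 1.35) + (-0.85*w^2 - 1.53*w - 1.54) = 2.97*w^2 + 0.25*w - 2.89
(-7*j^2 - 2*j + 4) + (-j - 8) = -7*j^2 - 3*j - 4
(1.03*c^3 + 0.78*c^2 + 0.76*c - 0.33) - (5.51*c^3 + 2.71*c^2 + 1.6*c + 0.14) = -4.48*c^3 - 1.93*c^2 - 0.84*c - 0.47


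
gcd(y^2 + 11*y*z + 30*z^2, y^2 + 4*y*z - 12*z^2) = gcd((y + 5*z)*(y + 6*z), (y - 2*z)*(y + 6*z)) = y + 6*z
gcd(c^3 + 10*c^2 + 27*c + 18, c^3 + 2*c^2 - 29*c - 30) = c^2 + 7*c + 6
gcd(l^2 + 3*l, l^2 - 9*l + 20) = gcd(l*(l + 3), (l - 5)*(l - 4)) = 1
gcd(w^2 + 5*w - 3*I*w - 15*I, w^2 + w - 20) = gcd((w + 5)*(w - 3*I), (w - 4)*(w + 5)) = w + 5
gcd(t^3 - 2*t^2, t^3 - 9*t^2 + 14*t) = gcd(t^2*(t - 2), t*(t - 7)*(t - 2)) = t^2 - 2*t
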